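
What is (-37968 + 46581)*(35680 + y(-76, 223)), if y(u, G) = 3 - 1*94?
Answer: 306528057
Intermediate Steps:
y(u, G) = -91 (y(u, G) = 3 - 94 = -91)
(-37968 + 46581)*(35680 + y(-76, 223)) = (-37968 + 46581)*(35680 - 91) = 8613*35589 = 306528057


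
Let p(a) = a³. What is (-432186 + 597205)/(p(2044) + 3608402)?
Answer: 165019/8543309586 ≈ 1.9316e-5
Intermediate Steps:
(-432186 + 597205)/(p(2044) + 3608402) = (-432186 + 597205)/(2044³ + 3608402) = 165019/(8539701184 + 3608402) = 165019/8543309586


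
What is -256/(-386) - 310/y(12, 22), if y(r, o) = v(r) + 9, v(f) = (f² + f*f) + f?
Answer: -20278/59637 ≈ -0.34002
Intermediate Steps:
v(f) = f + 2*f² (v(f) = (f² + f²) + f = 2*f² + f = f + 2*f²)
y(r, o) = 9 + r*(1 + 2*r) (y(r, o) = r*(1 + 2*r) + 9 = 9 + r*(1 + 2*r))
-256/(-386) - 310/y(12, 22) = -256/(-386) - 310/(9 + 12*(1 + 2*12)) = -256*(-1/386) - 310/(9 + 12*(1 + 24)) = 128/193 - 310/(9 + 12*25) = 128/193 - 310/(9 + 300) = 128/193 - 310/309 = -20278/59637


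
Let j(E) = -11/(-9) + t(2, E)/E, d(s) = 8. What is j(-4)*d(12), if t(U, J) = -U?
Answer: 124/9 ≈ 13.778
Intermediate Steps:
j(E) = 11/9 - 2/E (j(E) = -11/(-9) + (-1*2)/E = -11*(-⅑) - 2/E = 11/9 - 2/E)
j(-4)*d(12) = (11/9 - 2/(-4))*8 = (11/9 - 2*(-¼))*8 = (11/9 + ½)*8 = (31/18)*8 = 124/9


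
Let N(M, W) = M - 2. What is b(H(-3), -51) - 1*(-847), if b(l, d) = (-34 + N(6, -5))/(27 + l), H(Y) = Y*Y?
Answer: 5077/6 ≈ 846.17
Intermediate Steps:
N(M, W) = -2 + M
H(Y) = Y**2
b(l, d) = -30/(27 + l) (b(l, d) = (-34 + (-2 + 6))/(27 + l) = (-34 + 4)/(27 + l) = -30/(27 + l))
b(H(-3), -51) - 1*(-847) = -30/(27 + (-3)**2) - 1*(-847) = -30/(27 + 9) + 847 = -30/36 + 847 = -30*1/36 + 847 = -5/6 + 847 = 5077/6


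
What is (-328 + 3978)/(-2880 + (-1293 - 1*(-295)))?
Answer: -1825/1939 ≈ -0.94121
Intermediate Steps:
(-328 + 3978)/(-2880 + (-1293 - 1*(-295))) = 3650/(-2880 + (-1293 + 295)) = 3650/(-2880 - 998) = 3650/(-3878) = 3650*(-1/3878) = -1825/1939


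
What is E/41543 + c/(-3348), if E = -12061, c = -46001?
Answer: 1870639315/139085964 ≈ 13.450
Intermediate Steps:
E/41543 + c/(-3348) = -12061/41543 - 46001/(-3348) = -12061*1/41543 - 46001*(-1/3348) = -12061/41543 + 46001/3348 = 1870639315/139085964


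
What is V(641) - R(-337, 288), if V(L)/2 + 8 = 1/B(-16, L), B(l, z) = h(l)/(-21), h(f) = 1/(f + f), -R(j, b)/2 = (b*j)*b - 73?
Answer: -55903074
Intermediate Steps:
R(j, b) = 146 - 2*j*b² (R(j, b) = -2*((b*j)*b - 73) = -2*(j*b² - 73) = -2*(-73 + j*b²) = 146 - 2*j*b²)
h(f) = 1/(2*f)
B(l, z) = -1/(42*l) (B(l, z) = (1/(2*l))/(-21) = (1/(2*l))*(-1/21) = -1/(42*l))
V(L) = 1328 (V(L) = -16 + 2/((-1/42/(-16))) = -16 + 2/((-1/42*(-1/16))) = -16 + 2/(1/672) = -16 + 2*672 = -16 + 1344 = 1328)
V(641) - R(-337, 288) = 1328 - (146 - 2*(-337)*288²) = 1328 - (146 - 2*(-337)*82944) = 1328 - (146 + 55904256) = 1328 - 1*55904402 = 1328 - 55904402 = -55903074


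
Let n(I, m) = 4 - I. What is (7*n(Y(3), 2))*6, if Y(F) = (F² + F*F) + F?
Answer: -714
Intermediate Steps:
Y(F) = F + 2*F² (Y(F) = (F² + F²) + F = 2*F² + F = F + 2*F²)
(7*n(Y(3), 2))*6 = (7*(4 - 3*(1 + 2*3)))*6 = (7*(4 - 3*(1 + 6)))*6 = (7*(4 - 3*7))*6 = (7*(4 - 1*21))*6 = (7*(4 - 21))*6 = (7*(-17))*6 = -119*6 = -714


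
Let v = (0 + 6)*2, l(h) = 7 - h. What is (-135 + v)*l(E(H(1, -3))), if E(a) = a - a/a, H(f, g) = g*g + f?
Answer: 246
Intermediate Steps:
H(f, g) = f + g² (H(f, g) = g² + f = f + g²)
E(a) = -1 + a (E(a) = a - 1*1 = a - 1 = -1 + a)
v = 12 (v = 6*2 = 12)
(-135 + v)*l(E(H(1, -3))) = (-135 + 12)*(7 - (-1 + (1 + (-3)²))) = -123*(7 - (-1 + (1 + 9))) = -123*(7 - (-1 + 10)) = -123*(7 - 1*9) = -123*(7 - 9) = -123*(-2) = 246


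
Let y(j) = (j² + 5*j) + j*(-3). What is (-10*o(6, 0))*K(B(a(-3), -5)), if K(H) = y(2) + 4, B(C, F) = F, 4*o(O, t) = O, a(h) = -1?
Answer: -180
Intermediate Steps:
y(j) = j² + 2*j (y(j) = (j² + 5*j) - 3*j = j² + 2*j)
o(O, t) = O/4
K(H) = 12 (K(H) = 2*(2 + 2) + 4 = 2*4 + 4 = 8 + 4 = 12)
(-10*o(6, 0))*K(B(a(-3), -5)) = -5*6/2*12 = -10*3/2*12 = -15*12 = -180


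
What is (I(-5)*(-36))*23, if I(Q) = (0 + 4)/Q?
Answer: 3312/5 ≈ 662.40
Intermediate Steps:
I(Q) = 4/Q
(I(-5)*(-36))*23 = ((4/(-5))*(-36))*23 = ((4*(-⅕))*(-36))*23 = -⅘*(-36)*23 = (144/5)*23 = 3312/5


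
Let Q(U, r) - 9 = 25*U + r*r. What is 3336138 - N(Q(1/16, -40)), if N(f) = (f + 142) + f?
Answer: 26662199/8 ≈ 3.3328e+6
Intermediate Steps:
Q(U, r) = 9 + r² + 25*U (Q(U, r) = 9 + (25*U + r*r) = 9 + (25*U + r²) = 9 + (r² + 25*U) = 9 + r² + 25*U)
N(f) = 142 + 2*f (N(f) = (142 + f) + f = 142 + 2*f)
3336138 - N(Q(1/16, -40)) = 3336138 - (142 + 2*(9 + (-40)² + 25/16)) = 3336138 - (142 + 2*(9 + 1600 + 25*(1/16))) = 3336138 - (142 + 2*(9 + 1600 + 25/16)) = 3336138 - (142 + 2*(25769/16)) = 3336138 - (142 + 25769/8) = 3336138 - 1*26905/8 = 3336138 - 26905/8 = 26662199/8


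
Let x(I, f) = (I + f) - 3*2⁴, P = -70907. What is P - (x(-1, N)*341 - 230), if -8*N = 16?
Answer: -53286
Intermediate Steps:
N = -2 (N = -⅛*16 = -2)
x(I, f) = -48 + I + f (x(I, f) = (I + f) - 3*16 = (I + f) - 48 = -48 + I + f)
P - (x(-1, N)*341 - 230) = -70907 - ((-48 - 1 - 2)*341 - 230) = -70907 - (-51*341 - 230) = -70907 - (-17391 - 230) = -70907 - 1*(-17621) = -70907 + 17621 = -53286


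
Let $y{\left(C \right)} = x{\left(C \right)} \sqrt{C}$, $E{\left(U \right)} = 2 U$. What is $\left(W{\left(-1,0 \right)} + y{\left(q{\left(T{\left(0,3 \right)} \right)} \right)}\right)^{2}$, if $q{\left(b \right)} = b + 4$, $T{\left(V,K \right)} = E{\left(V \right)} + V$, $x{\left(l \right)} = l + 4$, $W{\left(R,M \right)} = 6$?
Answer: $484$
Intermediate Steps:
$x{\left(l \right)} = 4 + l$
$T{\left(V,K \right)} = 3 V$ ($T{\left(V,K \right)} = 2 V + V = 3 V$)
$q{\left(b \right)} = 4 + b$
$y{\left(C \right)} = \sqrt{C} \left(4 + C\right)$ ($y{\left(C \right)} = \left(4 + C\right) \sqrt{C} = \sqrt{C} \left(4 + C\right)$)
$\left(W{\left(-1,0 \right)} + y{\left(q{\left(T{\left(0,3 \right)} \right)} \right)}\right)^{2} = \left(6 + \sqrt{4 + 3 \cdot 0} \left(4 + \left(4 + 3 \cdot 0\right)\right)\right)^{2} = \left(6 + \sqrt{4 + 0} \left(4 + \left(4 + 0\right)\right)\right)^{2} = \left(6 + \sqrt{4} \left(4 + 4\right)\right)^{2} = \left(6 + 2 \cdot 8\right)^{2} = \left(6 + 16\right)^{2} = 22^{2} = 484$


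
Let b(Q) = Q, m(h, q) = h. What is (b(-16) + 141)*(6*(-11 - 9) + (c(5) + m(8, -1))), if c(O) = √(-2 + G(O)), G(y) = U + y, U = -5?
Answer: -14000 + 125*I*√2 ≈ -14000.0 + 176.78*I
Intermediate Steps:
G(y) = -5 + y
c(O) = √(-7 + O) (c(O) = √(-2 + (-5 + O)) = √(-7 + O))
(b(-16) + 141)*(6*(-11 - 9) + (c(5) + m(8, -1))) = (-16 + 141)*(6*(-11 - 9) + (√(-7 + 5) + 8)) = 125*(6*(-20) + (√(-2) + 8)) = 125*(-120 + (I*√2 + 8)) = 125*(-120 + (8 + I*√2)) = 125*(-112 + I*√2) = -14000 + 125*I*√2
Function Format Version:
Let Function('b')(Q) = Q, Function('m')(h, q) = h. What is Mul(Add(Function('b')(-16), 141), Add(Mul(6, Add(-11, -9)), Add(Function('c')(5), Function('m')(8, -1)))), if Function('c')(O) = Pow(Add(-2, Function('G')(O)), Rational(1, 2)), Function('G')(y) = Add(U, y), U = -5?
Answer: Add(-14000, Mul(125, I, Pow(2, Rational(1, 2)))) ≈ Add(-14000., Mul(176.78, I))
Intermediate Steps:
Function('G')(y) = Add(-5, y)
Function('c')(O) = Pow(Add(-7, O), Rational(1, 2)) (Function('c')(O) = Pow(Add(-2, Add(-5, O)), Rational(1, 2)) = Pow(Add(-7, O), Rational(1, 2)))
Mul(Add(Function('b')(-16), 141), Add(Mul(6, Add(-11, -9)), Add(Function('c')(5), Function('m')(8, -1)))) = Mul(Add(-16, 141), Add(Mul(6, Add(-11, -9)), Add(Pow(Add(-7, 5), Rational(1, 2)), 8))) = Mul(125, Add(Mul(6, -20), Add(Pow(-2, Rational(1, 2)), 8))) = Mul(125, Add(-120, Add(Mul(I, Pow(2, Rational(1, 2))), 8))) = Mul(125, Add(-120, Add(8, Mul(I, Pow(2, Rational(1, 2)))))) = Mul(125, Add(-112, Mul(I, Pow(2, Rational(1, 2))))) = Add(-14000, Mul(125, I, Pow(2, Rational(1, 2))))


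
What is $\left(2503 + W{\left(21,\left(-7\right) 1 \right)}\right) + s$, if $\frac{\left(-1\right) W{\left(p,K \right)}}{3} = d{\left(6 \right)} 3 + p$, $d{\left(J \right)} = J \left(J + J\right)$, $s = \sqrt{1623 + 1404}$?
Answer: $1792 + \sqrt{3027} \approx 1847.0$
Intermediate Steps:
$s = \sqrt{3027} \approx 55.018$
$d{\left(J \right)} = 2 J^{2}$ ($d{\left(J \right)} = J 2 J = 2 J^{2}$)
$W{\left(p,K \right)} = -648 - 3 p$ ($W{\left(p,K \right)} = - 3 \left(2 \cdot 6^{2} \cdot 3 + p\right) = - 3 \left(2 \cdot 36 \cdot 3 + p\right) = - 3 \left(72 \cdot 3 + p\right) = - 3 \left(216 + p\right) = -648 - 3 p$)
$\left(2503 + W{\left(21,\left(-7\right) 1 \right)}\right) + s = \left(2503 - 711\right) + \sqrt{3027} = 1792 + \sqrt{3027}$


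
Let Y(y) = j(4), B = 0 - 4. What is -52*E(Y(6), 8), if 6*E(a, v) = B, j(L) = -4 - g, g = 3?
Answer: 104/3 ≈ 34.667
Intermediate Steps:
j(L) = -7 (j(L) = -4 - 1*3 = -4 - 3 = -7)
B = -4
Y(y) = -7
E(a, v) = -⅔ (E(a, v) = (⅙)*(-4) = -⅔)
-52*E(Y(6), 8) = -52*(-⅔) = 104/3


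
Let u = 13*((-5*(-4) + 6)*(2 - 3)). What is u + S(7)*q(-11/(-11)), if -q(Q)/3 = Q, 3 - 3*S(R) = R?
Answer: -334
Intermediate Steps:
S(R) = 1 - R/3
q(Q) = -3*Q
u = -338 (u = 13*((20 + 6)*(-1)) = 13*(26*(-1)) = 13*(-26) = -338)
u + S(7)*q(-11/(-11)) = -338 + (1 - ⅓*7)*(-(-33)/(-11)) = -338 + (1 - 7/3)*(-(-33)*(-1)/11) = -338 - (-4) = -338 - 4/3*(-3) = -338 + 4 = -334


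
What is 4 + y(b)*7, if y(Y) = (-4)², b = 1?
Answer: 116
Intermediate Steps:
y(Y) = 16
4 + y(b)*7 = 4 + 16*7 = 4 + 112 = 116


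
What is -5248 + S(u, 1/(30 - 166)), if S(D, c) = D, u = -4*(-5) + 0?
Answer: -5228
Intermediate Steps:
u = 20 (u = 20 + 0 = 20)
-5248 + S(u, 1/(30 - 166)) = -5248 + 20 = -5228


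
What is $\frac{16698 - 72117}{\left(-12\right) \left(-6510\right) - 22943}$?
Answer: $- \frac{55419}{55177} \approx -1.0044$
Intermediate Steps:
$\frac{16698 - 72117}{\left(-12\right) \left(-6510\right) - 22943} = - \frac{55419}{78120 - 22943} = - \frac{55419}{55177}$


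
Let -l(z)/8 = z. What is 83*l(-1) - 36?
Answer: 628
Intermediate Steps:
l(z) = -8*z
83*l(-1) - 36 = 83*(-8*(-1)) - 36 = 83*8 - 36 = 664 - 36 = 628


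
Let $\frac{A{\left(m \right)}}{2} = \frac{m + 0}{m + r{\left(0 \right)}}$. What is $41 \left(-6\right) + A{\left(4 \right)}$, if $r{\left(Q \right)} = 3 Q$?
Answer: $-244$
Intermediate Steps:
$A{\left(m \right)} = 2$ ($A{\left(m \right)} = 2 \frac{m + 0}{m + 3 \cdot 0} = 2 \frac{m}{m + 0} = 2 \frac{m}{m} = 2 \cdot 1 = 2$)
$41 \left(-6\right) + A{\left(4 \right)} = 41 \left(-6\right) + 2 = -246 + 2 = -244$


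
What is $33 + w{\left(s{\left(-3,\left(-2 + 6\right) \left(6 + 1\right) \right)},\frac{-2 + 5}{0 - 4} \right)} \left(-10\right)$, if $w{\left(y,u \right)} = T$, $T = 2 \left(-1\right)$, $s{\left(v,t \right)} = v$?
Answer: $53$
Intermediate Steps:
$T = -2$
$w{\left(y,u \right)} = -2$
$33 + w{\left(s{\left(-3,\left(-2 + 6\right) \left(6 + 1\right) \right)},\frac{-2 + 5}{0 - 4} \right)} \left(-10\right) = 33 - -20 = 33 + 20 = 53$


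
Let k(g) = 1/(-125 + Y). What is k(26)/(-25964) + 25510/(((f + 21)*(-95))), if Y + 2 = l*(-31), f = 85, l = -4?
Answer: -198701485/78437244 ≈ -2.5333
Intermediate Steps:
Y = 122 (Y = -2 - 4*(-31) = -2 + 124 = 122)
k(g) = -⅓ (k(g) = 1/(-125 + 122) = 1/(-3) = -⅓)
k(26)/(-25964) + 25510/(((f + 21)*(-95))) = -⅓/(-25964) + 25510/(((85 + 21)*(-95))) = -⅓*(-1/25964) + 25510/((106*(-95))) = 1/77892 + 25510/(-10070) = 1/77892 + 25510*(-1/10070) = 1/77892 - 2551/1007 = -198701485/78437244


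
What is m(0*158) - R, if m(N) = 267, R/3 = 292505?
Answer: -877248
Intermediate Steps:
R = 877515 (R = 3*292505 = 877515)
m(0*158) - R = 267 - 1*877515 = 267 - 877515 = -877248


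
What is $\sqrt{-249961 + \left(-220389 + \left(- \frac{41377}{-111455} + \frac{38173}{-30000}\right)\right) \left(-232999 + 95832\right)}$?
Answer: $\frac{\sqrt{1351883765039587576007313}}{6687300} \approx 1.7387 \cdot 10^{5}$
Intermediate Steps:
$\sqrt{-249961 + \left(-220389 + \left(- \frac{41377}{-111455} + \frac{38173}{-30000}\right)\right) \left(-232999 + 95832\right)} = \sqrt{-249961 + \left(-220389 + \left(\left(-41377\right) \left(- \frac{1}{111455}\right) + 38173 \left(- \frac{1}{30000}\right)\right)\right) \left(-137167\right)} = \sqrt{-249961 + \left(-220389 + \left(\frac{41377}{111455} - \frac{38173}{30000}\right)\right) \left(-137167\right)} = \sqrt{-249961 + \left(-220389 - \frac{602652343}{668730000}\right) \left(-137167\right)} = \sqrt{-249961 - - \frac{20215856074810922281}{668730000}} = \sqrt{-249961 + \frac{20215856074810922281}{668730000}} = \sqrt{\frac{20215688918391392281}{668730000}} = \frac{\sqrt{1351883765039587576007313}}{6687300}$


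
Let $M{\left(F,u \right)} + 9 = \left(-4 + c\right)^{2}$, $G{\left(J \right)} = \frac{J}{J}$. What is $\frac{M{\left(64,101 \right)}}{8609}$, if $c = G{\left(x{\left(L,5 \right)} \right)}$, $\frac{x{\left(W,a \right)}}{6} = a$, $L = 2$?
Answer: $0$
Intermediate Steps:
$x{\left(W,a \right)} = 6 a$
$G{\left(J \right)} = 1$
$c = 1$
$M{\left(F,u \right)} = 0$ ($M{\left(F,u \right)} = -9 + \left(-4 + 1\right)^{2} = -9 + \left(-3\right)^{2} = -9 + 9 = 0$)
$\frac{M{\left(64,101 \right)}}{8609} = \frac{0}{8609} = 0 \cdot \frac{1}{8609} = 0$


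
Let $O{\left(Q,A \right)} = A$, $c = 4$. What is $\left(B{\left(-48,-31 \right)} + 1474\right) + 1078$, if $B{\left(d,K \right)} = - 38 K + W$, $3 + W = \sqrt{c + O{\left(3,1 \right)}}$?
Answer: $3727 + \sqrt{5} \approx 3729.2$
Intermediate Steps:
$W = -3 + \sqrt{5}$ ($W = -3 + \sqrt{4 + 1} = -3 + \sqrt{5} \approx -0.76393$)
$B{\left(d,K \right)} = -3 + \sqrt{5} - 38 K$ ($B{\left(d,K \right)} = - 38 K - \left(3 - \sqrt{5}\right) = -3 + \sqrt{5} - 38 K$)
$\left(B{\left(-48,-31 \right)} + 1474\right) + 1078 = \left(\left(-3 + \sqrt{5} - -1178\right) + 1474\right) + 1078 = \left(\left(-3 + \sqrt{5} + 1178\right) + 1474\right) + 1078 = \left(\left(1175 + \sqrt{5}\right) + 1474\right) + 1078 = \left(2649 + \sqrt{5}\right) + 1078 = 3727 + \sqrt{5}$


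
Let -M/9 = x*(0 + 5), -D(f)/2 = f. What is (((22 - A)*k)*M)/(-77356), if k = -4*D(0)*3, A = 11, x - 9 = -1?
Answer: 0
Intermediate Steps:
x = 8 (x = 9 - 1 = 8)
D(f) = -2*f
M = -360 (M = -72*(0 + 5) = -72*5 = -9*40 = -360)
k = 0 (k = -(-8)*0*3 = -4*0*3 = 0*3 = 0)
(((22 - A)*k)*M)/(-77356) = (((22 - 1*11)*0)*(-360))/(-77356) = (((22 - 11)*0)*(-360))*(-1/77356) = ((11*0)*(-360))*(-1/77356) = (0*(-360))*(-1/77356) = 0*(-1/77356) = 0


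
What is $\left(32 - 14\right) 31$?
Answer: $558$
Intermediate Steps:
$\left(32 - 14\right) 31 = 18 \cdot 31 = 558$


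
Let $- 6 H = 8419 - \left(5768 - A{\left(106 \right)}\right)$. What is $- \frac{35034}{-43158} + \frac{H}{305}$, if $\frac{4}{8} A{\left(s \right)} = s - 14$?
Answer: $- \frac{647119}{877546} \approx -0.73742$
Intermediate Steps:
$A{\left(s \right)} = -28 + 2 s$ ($A{\left(s \right)} = 2 \left(s - 14\right) = 2 \left(-14 + s\right) = -28 + 2 s$)
$H = - \frac{945}{2}$ ($H = - \frac{8419 - \left(5768 - \left(-28 + 2 \cdot 106\right)\right)}{6} = - \frac{8419 - \left(5768 - \left(-28 + 212\right)\right)}{6} = - \frac{8419 - \left(5768 - 184\right)}{6} = - \frac{8419 - 5584}{6} = \left(- \frac{1}{6}\right) 2835 = - \frac{945}{2} \approx -472.5$)
$- \frac{35034}{-43158} + \frac{H}{305} = - \frac{35034}{-43158} - \frac{945}{2 \cdot 305} = \left(-35034\right) \left(- \frac{1}{43158}\right) - \frac{189}{122} = \frac{5839}{7193} - \frac{189}{122} = - \frac{647119}{877546}$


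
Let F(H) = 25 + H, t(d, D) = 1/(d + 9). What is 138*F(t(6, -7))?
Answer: 17296/5 ≈ 3459.2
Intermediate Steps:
t(d, D) = 1/(9 + d)
138*F(t(6, -7)) = 138*(25 + 1/(9 + 6)) = 138*(25 + 1/15) = 138*(376/15) = 17296/5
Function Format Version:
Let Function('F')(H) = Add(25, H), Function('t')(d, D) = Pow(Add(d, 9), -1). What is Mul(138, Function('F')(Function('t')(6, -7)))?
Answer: Rational(17296, 5) ≈ 3459.2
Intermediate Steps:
Function('t')(d, D) = Pow(Add(9, d), -1)
Mul(138, Function('F')(Function('t')(6, -7))) = Mul(138, Add(25, Pow(Add(9, 6), -1))) = Mul(138, Add(25, Pow(15, -1))) = Mul(138, Add(25, Rational(1, 15))) = Mul(138, Rational(376, 15)) = Rational(17296, 5)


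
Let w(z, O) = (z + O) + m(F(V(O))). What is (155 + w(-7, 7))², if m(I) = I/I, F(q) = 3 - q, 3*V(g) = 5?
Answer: 24336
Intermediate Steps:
V(g) = 5/3 (V(g) = (⅓)*5 = 5/3)
m(I) = 1
w(z, O) = 1 + O + z (w(z, O) = (z + O) + 1 = (O + z) + 1 = 1 + O + z)
(155 + w(-7, 7))² = (155 + (1 + 7 - 7))² = (155 + 1)² = 156² = 24336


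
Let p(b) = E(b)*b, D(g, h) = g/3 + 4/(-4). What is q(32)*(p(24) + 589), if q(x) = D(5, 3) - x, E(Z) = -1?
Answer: -53110/3 ≈ -17703.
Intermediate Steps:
D(g, h) = -1 + g/3 (D(g, h) = g*(⅓) + 4*(-¼) = g/3 - 1 = -1 + g/3)
q(x) = ⅔ - x (q(x) = (-1 + (⅓)*5) - x = (-1 + 5/3) - x = ⅔ - x)
p(b) = -b
q(32)*(p(24) + 589) = (⅔ - 1*32)*(-1*24 + 589) = (⅔ - 32)*(-24 + 589) = -94/3*565 = -53110/3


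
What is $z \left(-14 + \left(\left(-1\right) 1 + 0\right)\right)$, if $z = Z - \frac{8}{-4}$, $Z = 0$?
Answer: $-30$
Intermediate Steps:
$z = 2$ ($z = 0 - \frac{8}{-4} = 0 - 8 \left(- \frac{1}{4}\right) = 0 - -2 = 0 + 2 = 2$)
$z \left(-14 + \left(\left(-1\right) 1 + 0\right)\right) = 2 \left(-14 + \left(\left(-1\right) 1 + 0\right)\right) = 2 \left(-14 + \left(-1 + 0\right)\right) = 2 \left(-14 - 1\right) = 2 \left(-15\right) = -30$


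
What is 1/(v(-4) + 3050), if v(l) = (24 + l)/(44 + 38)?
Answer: 41/125060 ≈ 0.00032784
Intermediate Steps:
v(l) = 12/41 + l/82 (v(l) = (24 + l)/82 = (24 + l)*(1/82) = 12/41 + l/82)
1/(v(-4) + 3050) = 1/((12/41 + (1/82)*(-4)) + 3050) = 1/((12/41 - 2/41) + 3050) = 1/(10/41 + 3050) = 1/(125060/41) = 41/125060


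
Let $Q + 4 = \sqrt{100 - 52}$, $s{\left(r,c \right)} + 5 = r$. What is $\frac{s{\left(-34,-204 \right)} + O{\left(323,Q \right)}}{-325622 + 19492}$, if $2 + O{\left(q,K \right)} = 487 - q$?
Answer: $- \frac{123}{306130} \approx -0.00040179$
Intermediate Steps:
$s{\left(r,c \right)} = -5 + r$
$Q = -4 + 4 \sqrt{3}$ ($Q = -4 + \sqrt{100 - 52} = -4 + \sqrt{48} = -4 + 4 \sqrt{3} \approx 2.9282$)
$O{\left(q,K \right)} = 485 - q$ ($O{\left(q,K \right)} = -2 - \left(-487 + q\right) = 485 - q$)
$\frac{s{\left(-34,-204 \right)} + O{\left(323,Q \right)}}{-325622 + 19492} = \frac{\left(-5 - 34\right) + \left(485 - 323\right)}{-325622 + 19492} = \frac{-39 + \left(485 - 323\right)}{-306130} = \left(-39 + 162\right) \left(- \frac{1}{306130}\right) = 123 \left(- \frac{1}{306130}\right) = - \frac{123}{306130}$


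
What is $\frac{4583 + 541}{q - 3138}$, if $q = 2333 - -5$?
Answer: $- \frac{1281}{200} \approx -6.405$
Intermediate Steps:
$q = 2338$ ($q = 2333 + 5 = 2338$)
$\frac{4583 + 541}{q - 3138} = \frac{4583 + 541}{2338 - 3138} = \frac{5124}{-800} = 5124 \left(- \frac{1}{800}\right) = - \frac{1281}{200}$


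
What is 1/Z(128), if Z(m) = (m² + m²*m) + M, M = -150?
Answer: 1/2113386 ≈ 4.7317e-7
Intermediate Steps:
Z(m) = -150 + m² + m³ (Z(m) = (m² + m²*m) - 150 = (m² + m³) - 150 = -150 + m² + m³)
1/Z(128) = 1/(-150 + 128² + 128³) = 1/(-150 + 16384 + 2097152) = 1/2113386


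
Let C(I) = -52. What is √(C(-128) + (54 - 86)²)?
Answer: 18*√3 ≈ 31.177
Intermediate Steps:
√(C(-128) + (54 - 86)²) = √(-52 + (54 - 86)²) = √(-52 + (-32)²) = √(-52 + 1024) = √972 = 18*√3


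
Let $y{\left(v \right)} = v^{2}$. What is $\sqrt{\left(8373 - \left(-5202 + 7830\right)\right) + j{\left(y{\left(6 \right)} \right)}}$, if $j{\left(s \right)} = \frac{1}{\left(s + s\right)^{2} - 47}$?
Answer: $\frac{\sqrt{151603483042}}{5137} \approx 75.796$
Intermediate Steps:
$j{\left(s \right)} = \frac{1}{-47 + 4 s^{2}}$ ($j{\left(s \right)} = \frac{1}{\left(2 s\right)^{2} - 47} = \frac{1}{4 s^{2} - 47} = \frac{1}{-47 + 4 s^{2}}$)
$\sqrt{\left(8373 - \left(-5202 + 7830\right)\right) + j{\left(y{\left(6 \right)} \right)}} = \sqrt{\left(8373 - \left(-5202 + 7830\right)\right) + \frac{1}{-47 + 4 \left(6^{2}\right)^{2}}} = \sqrt{\left(8373 - 2628\right) + \frac{1}{-47 + 4 \cdot 36^{2}}} = \sqrt{\left(8373 - 2628\right) + \frac{1}{-47 + 4 \cdot 1296}} = \sqrt{5745 + \frac{1}{-47 + 5184}} = \sqrt{5745 + \frac{1}{5137}} = \sqrt{\frac{29512066}{5137}} = \frac{\sqrt{151603483042}}{5137}$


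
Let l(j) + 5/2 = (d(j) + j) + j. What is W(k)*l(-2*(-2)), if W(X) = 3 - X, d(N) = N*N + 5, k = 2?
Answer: 53/2 ≈ 26.500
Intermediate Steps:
d(N) = 5 + N² (d(N) = N² + 5 = 5 + N²)
l(j) = 5/2 + j² + 2*j (l(j) = -5/2 + (((5 + j²) + j) + j) = -5/2 + ((5 + j + j²) + j) = -5/2 + (5 + j² + 2*j) = 5/2 + j² + 2*j)
W(k)*l(-2*(-2)) = (3 - 1*2)*(5/2 + (-2*(-2))² + 2*(-2*(-2))) = (3 - 2)*(5/2 + 4² + 2*4) = 1*(5/2 + 16 + 8) = 1*(53/2) = 53/2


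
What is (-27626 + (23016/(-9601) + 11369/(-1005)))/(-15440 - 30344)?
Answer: 266695696979/441770044920 ≈ 0.60370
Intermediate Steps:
(-27626 + (23016/(-9601) + 11369/(-1005)))/(-15440 - 30344) = (-27626 + (23016*(-1/9601) + 11369*(-1/1005)))/(-45784) = (-27626 + (-23016/9601 - 11369/1005))*(-1/45784) = (-27626 - 132284849/9649005)*(-1/45784) = -266695696979/9649005*(-1/45784) = 266695696979/441770044920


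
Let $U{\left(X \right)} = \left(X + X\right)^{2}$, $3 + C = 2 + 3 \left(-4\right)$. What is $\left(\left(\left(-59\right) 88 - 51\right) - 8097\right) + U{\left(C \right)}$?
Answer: $-12664$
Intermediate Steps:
$C = -13$ ($C = -3 + \left(2 + 3 \left(-4\right)\right) = -3 + \left(2 - 12\right) = -3 - 10 = -13$)
$U{\left(X \right)} = 4 X^{2}$ ($U{\left(X \right)} = \left(2 X\right)^{2} = 4 X^{2}$)
$\left(\left(\left(-59\right) 88 - 51\right) - 8097\right) + U{\left(C \right)} = \left(\left(\left(-59\right) 88 - 51\right) - 8097\right) + 4 \left(-13\right)^{2} = \left(\left(-5192 - 51\right) - 8097\right) + 4 \cdot 169 = \left(-5243 - 8097\right) + 676 = -13340 + 676 = -12664$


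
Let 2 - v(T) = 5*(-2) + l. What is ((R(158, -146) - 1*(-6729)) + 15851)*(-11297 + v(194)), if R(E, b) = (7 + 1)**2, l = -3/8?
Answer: -511058097/2 ≈ -2.5553e+8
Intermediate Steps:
l = -3/8 (l = -3*1/8 = -3/8 ≈ -0.37500)
R(E, b) = 64 (R(E, b) = 8**2 = 64)
v(T) = 99/8 (v(T) = 2 - (5*(-2) - 3/8) = 2 - (-10 - 3/8) = 2 - 1*(-83/8) = 2 + 83/8 = 99/8)
((R(158, -146) - 1*(-6729)) + 15851)*(-11297 + v(194)) = ((64 - 1*(-6729)) + 15851)*(-11297 + 99/8) = ((64 + 6729) + 15851)*(-90277/8) = (6793 + 15851)*(-90277/8) = 22644*(-90277/8) = -511058097/2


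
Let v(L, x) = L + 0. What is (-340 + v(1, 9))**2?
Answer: 114921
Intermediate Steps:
v(L, x) = L
(-340 + v(1, 9))**2 = (-340 + 1)**2 = (-339)**2 = 114921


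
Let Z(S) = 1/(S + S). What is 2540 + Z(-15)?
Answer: 76199/30 ≈ 2540.0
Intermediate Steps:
Z(S) = 1/(2*S)
2540 + Z(-15) = 2540 + (1/2)/(-15) = 2540 + (1/2)*(-1/15) = 2540 - 1/30 = 76199/30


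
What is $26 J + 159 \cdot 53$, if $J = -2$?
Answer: $8375$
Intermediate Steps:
$26 J + 159 \cdot 53 = 26 \left(-2\right) + 159 \cdot 53 = -52 + 8427 = 8375$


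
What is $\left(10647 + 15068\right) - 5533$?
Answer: $20182$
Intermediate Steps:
$\left(10647 + 15068\right) - 5533 = 25715 - 5533 = 20182$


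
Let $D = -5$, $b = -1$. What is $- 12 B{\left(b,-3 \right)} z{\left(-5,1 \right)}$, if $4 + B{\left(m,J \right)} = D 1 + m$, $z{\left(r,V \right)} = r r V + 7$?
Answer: $3840$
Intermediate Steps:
$z{\left(r,V \right)} = 7 + V r^{2}$ ($z{\left(r,V \right)} = r^{2} V + 7 = V r^{2} + 7 = 7 + V r^{2}$)
$B{\left(m,J \right)} = -9 + m$ ($B{\left(m,J \right)} = -4 + \left(\left(-5\right) 1 + m\right) = -4 + \left(-5 + m\right) = -9 + m$)
$- 12 B{\left(b,-3 \right)} z{\left(-5,1 \right)} = - 12 \left(-9 - 1\right) \left(7 + 1 \left(-5\right)^{2}\right) = - 12 \left(- 10 \left(7 + 1 \cdot 25\right)\right) = - 12 \left(- 10 \left(7 + 25\right)\right) = - 12 \left(\left(-10\right) 32\right) = \left(-12\right) \left(-320\right) = 3840$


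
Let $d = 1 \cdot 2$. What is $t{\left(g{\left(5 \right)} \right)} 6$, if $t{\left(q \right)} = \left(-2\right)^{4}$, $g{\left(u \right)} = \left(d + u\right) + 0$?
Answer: $96$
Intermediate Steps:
$d = 2$
$g{\left(u \right)} = 2 + u$ ($g{\left(u \right)} = \left(2 + u\right) + 0 = 2 + u$)
$t{\left(q \right)} = 16$
$t{\left(g{\left(5 \right)} \right)} 6 = 16 \cdot 6 = 96$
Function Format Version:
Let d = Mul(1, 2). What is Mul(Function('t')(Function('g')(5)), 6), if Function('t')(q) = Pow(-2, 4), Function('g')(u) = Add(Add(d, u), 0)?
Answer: 96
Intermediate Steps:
d = 2
Function('g')(u) = Add(2, u) (Function('g')(u) = Add(Add(2, u), 0) = Add(2, u))
Function('t')(q) = 16
Mul(Function('t')(Function('g')(5)), 6) = Mul(16, 6) = 96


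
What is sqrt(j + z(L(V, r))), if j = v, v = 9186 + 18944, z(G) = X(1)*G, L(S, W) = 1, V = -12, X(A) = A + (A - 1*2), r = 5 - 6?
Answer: sqrt(28130) ≈ 167.72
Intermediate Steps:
r = -1
X(A) = -2 + 2*A (X(A) = A + (A - 2) = A + (-2 + A) = -2 + 2*A)
z(G) = 0 (z(G) = (-2 + 2*1)*G = (-2 + 2)*G = 0*G = 0)
v = 28130
j = 28130
sqrt(j + z(L(V, r))) = sqrt(28130 + 0) = sqrt(28130)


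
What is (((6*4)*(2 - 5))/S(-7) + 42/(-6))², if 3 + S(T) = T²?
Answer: 38809/529 ≈ 73.363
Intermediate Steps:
S(T) = -3 + T²
(((6*4)*(2 - 5))/S(-7) + 42/(-6))² = (((6*4)*(2 - 5))/(-3 + (-7)²) + 42/(-6))² = ((24*(-3))/(-3 + 49) + 42*(-⅙))² = (-72/46 - 7)² = (-72*1/46 - 7)² = (-36/23 - 7)² = (-197/23)² = 38809/529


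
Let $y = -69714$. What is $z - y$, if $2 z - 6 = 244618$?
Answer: $192026$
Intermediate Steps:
$z = 122312$ ($z = 3 + \frac{1}{2} \cdot 244618 = 3 + 122309 = 122312$)
$z - y = 122312 - -69714 = 122312 + 69714 = 192026$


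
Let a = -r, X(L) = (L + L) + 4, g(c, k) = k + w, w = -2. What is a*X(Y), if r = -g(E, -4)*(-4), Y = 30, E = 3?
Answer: 1536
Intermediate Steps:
g(c, k) = -2 + k (g(c, k) = k - 2 = -2 + k)
X(L) = 4 + 2*L (X(L) = 2*L + 4 = 4 + 2*L)
r = -24 (r = -(-2 - 4)*(-4) = -1*(-6)*(-4) = 6*(-4) = -24)
a = 24 (a = -1*(-24) = 24)
a*X(Y) = 24*(4 + 2*30) = 24*(4 + 60) = 24*64 = 1536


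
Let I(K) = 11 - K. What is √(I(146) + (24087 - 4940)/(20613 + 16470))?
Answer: I*√184935071814/37083 ≈ 11.597*I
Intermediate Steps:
√(I(146) + (24087 - 4940)/(20613 + 16470)) = √((11 - 1*146) + (24087 - 4940)/(20613 + 16470)) = √((11 - 146) + 19147/37083) = √(-135 + 19147*(1/37083)) = √(-135 + 19147/37083) = √(-4987058/37083) = I*√184935071814/37083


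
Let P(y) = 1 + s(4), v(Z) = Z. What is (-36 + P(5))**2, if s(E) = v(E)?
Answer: 961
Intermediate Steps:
s(E) = E
P(y) = 5 (P(y) = 1 + 4 = 5)
(-36 + P(5))**2 = (-36 + 5)**2 = (-31)**2 = 961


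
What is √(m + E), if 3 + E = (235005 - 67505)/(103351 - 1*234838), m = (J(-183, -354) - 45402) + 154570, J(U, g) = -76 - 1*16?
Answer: √1885722658023837/131487 ≈ 330.26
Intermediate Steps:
J(U, g) = -92 (J(U, g) = -76 - 16 = -92)
m = 109076 (m = (-92 - 45402) + 154570 = -45494 + 154570 = 109076)
E = -561961/131487 (E = -3 + (235005 - 67505)/(103351 - 1*234838) = -3 + 167500/(103351 - 234838) = -3 + 167500/(-131487) = -3 + 167500*(-1/131487) = -3 - 167500/131487 = -561961/131487 ≈ -4.2739)
√(m + E) = √(109076 - 561961/131487) = √(14341514051/131487) = √1885722658023837/131487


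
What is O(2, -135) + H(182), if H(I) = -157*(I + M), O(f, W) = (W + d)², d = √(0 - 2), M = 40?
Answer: -34854 + (135 - I*√2)² ≈ -16631.0 - 381.84*I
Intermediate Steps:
d = I*√2 (d = √(-2) = I*√2 ≈ 1.4142*I)
O(f, W) = (W + I*√2)²
H(I) = -6280 - 157*I (H(I) = -157*(I + 40) = -157*(40 + I) = -6280 - 157*I)
O(2, -135) + H(182) = (-135 + I*√2)² + (-6280 - 157*182) = (-135 + I*√2)² + (-6280 - 28574) = (-135 + I*√2)² - 34854 = -34854 + (-135 + I*√2)²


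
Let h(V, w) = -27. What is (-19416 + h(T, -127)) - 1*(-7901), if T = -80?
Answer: -11542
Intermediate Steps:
(-19416 + h(T, -127)) - 1*(-7901) = (-19416 - 27) - 1*(-7901) = -19443 + 7901 = -11542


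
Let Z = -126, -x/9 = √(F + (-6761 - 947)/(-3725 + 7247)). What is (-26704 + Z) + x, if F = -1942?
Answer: -26830 - 6*I*√1507290969/587 ≈ -26830.0 - 396.84*I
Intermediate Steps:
x = -6*I*√1507290969/587 (x = -9*√(-1942 + (-6761 - 947)/(-3725 + 7247)) = -9*√(-1942 - 7708/3522) = -9*√(-1942 - 7708*1/3522) = -9*√(-1942 - 3854/1761) = -6*I*√1507290969/587 ≈ -396.84*I)
(-26704 + Z) + x = (-26704 - 126) - 6*I*√1507290969/587 = -26830 - 6*I*√1507290969/587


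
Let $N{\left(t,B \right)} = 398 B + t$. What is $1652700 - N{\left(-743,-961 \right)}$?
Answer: $2035921$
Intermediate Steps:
$N{\left(t,B \right)} = t + 398 B$
$1652700 - N{\left(-743,-961 \right)} = 1652700 - \left(-743 + 398 \left(-961\right)\right) = 1652700 - \left(-743 - 382478\right) = 1652700 - -383221 = 1652700 + 383221 = 2035921$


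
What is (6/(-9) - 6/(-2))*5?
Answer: 35/3 ≈ 11.667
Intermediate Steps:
(6/(-9) - 6/(-2))*5 = (6*(-⅑) - 6*(-½))*5 = (-⅔ + 3)*5 = (7/3)*5 = 35/3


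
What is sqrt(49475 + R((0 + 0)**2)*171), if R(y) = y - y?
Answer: 5*sqrt(1979) ≈ 222.43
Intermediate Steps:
R(y) = 0
sqrt(49475 + R((0 + 0)**2)*171) = sqrt(49475 + 0*171) = sqrt(49475 + 0) = sqrt(49475) = 5*sqrt(1979)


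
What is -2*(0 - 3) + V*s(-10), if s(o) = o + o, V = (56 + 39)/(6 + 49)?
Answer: -314/11 ≈ -28.545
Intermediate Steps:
V = 19/11 (V = 95/55 = 95*(1/55) = 19/11 ≈ 1.7273)
s(o) = 2*o
-2*(0 - 3) + V*s(-10) = -2*(0 - 3) + 19*(2*(-10))/11 = -2*(-3) + (19/11)*(-20) = 6 - 380/11 = -314/11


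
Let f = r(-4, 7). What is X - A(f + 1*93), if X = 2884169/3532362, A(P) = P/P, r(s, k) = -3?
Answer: -38129/207786 ≈ -0.18350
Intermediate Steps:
f = -3
A(P) = 1
X = 169657/207786 (X = 2884169*(1/3532362) = 169657/207786 ≈ 0.81650)
X - A(f + 1*93) = 169657/207786 - 1*1 = 169657/207786 - 1 = -38129/207786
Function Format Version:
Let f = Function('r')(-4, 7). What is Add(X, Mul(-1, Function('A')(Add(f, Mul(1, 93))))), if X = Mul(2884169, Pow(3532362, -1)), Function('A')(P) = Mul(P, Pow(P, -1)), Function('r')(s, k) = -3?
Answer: Rational(-38129, 207786) ≈ -0.18350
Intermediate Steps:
f = -3
Function('A')(P) = 1
X = Rational(169657, 207786) (X = Mul(2884169, Rational(1, 3532362)) = Rational(169657, 207786) ≈ 0.81650)
Add(X, Mul(-1, Function('A')(Add(f, Mul(1, 93))))) = Add(Rational(169657, 207786), Mul(-1, 1)) = Add(Rational(169657, 207786), -1) = Rational(-38129, 207786)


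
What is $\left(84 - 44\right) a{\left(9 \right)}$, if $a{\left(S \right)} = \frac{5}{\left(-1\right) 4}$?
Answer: $-50$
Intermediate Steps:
$a{\left(S \right)} = - \frac{5}{4}$ ($a{\left(S \right)} = \frac{5}{-4} = 5 \left(- \frac{1}{4}\right) = - \frac{5}{4}$)
$\left(84 - 44\right) a{\left(9 \right)} = \left(84 - 44\right) \left(- \frac{5}{4}\right) = 40 \left(- \frac{5}{4}\right) = -50$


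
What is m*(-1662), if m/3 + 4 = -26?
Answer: 149580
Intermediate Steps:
m = -90 (m = -12 + 3*(-26) = -12 - 78 = -90)
m*(-1662) = -90*(-1662) = 149580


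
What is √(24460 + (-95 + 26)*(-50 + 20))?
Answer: √26530 ≈ 162.88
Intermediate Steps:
√(24460 + (-95 + 26)*(-50 + 20)) = √(24460 - 69*(-30)) = √(24460 + 2070) = √26530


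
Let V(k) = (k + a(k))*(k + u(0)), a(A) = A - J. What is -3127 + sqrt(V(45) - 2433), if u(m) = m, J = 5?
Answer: -3127 + 4*sqrt(87) ≈ -3089.7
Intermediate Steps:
a(A) = -5 + A (a(A) = A - 1*5 = A - 5 = -5 + A)
V(k) = k*(-5 + 2*k) (V(k) = (k + (-5 + k))*(k + 0) = (-5 + 2*k)*k = k*(-5 + 2*k))
-3127 + sqrt(V(45) - 2433) = -3127 + sqrt(45*(-5 + 2*45) - 2433) = -3127 + sqrt(45*(-5 + 90) - 2433) = -3127 + sqrt(45*85 - 2433) = -3127 + sqrt(3825 - 2433) = -3127 + sqrt(1392) = -3127 + 4*sqrt(87)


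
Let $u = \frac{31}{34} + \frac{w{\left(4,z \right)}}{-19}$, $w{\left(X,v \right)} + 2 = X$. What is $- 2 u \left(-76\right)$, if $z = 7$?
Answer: $\frac{2084}{17} \approx 122.59$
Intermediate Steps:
$w{\left(X,v \right)} = -2 + X$
$u = \frac{521}{646}$ ($u = \frac{31}{34} + \frac{-2 + 4}{-19} = 31 \cdot \frac{1}{34} + 2 \left(- \frac{1}{19}\right) = \frac{31}{34} - \frac{2}{19} = \frac{521}{646} \approx 0.8065$)
$- 2 u \left(-76\right) = \left(-2\right) \frac{521}{646} \left(-76\right) = \left(- \frac{521}{323}\right) \left(-76\right) = \frac{2084}{17}$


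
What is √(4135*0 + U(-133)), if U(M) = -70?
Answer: I*√70 ≈ 8.3666*I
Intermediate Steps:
√(4135*0 + U(-133)) = √(4135*0 - 70) = √(0 - 70) = √(-70) = I*√70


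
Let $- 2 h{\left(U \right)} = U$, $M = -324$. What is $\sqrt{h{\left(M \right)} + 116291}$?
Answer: $\sqrt{116453} \approx 341.25$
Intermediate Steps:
$h{\left(U \right)} = - \frac{U}{2}$
$\sqrt{h{\left(M \right)} + 116291} = \sqrt{\left(- \frac{1}{2}\right) \left(-324\right) + 116291} = \sqrt{162 + 116291} = \sqrt{116453}$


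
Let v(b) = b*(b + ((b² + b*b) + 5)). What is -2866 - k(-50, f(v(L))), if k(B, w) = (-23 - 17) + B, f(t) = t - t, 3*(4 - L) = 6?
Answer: -2776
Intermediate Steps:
L = 2 (L = 4 - ⅓*6 = 4 - 2 = 2)
v(b) = b*(5 + b + 2*b²) (v(b) = b*(b + ((b² + b²) + 5)) = b*(b + (2*b² + 5)) = b*(b + (5 + 2*b²)) = b*(5 + b + 2*b²))
f(t) = 0
k(B, w) = -40 + B
-2866 - k(-50, f(v(L))) = -2866 - (-40 - 50) = -2866 - 1*(-90) = -2866 + 90 = -2776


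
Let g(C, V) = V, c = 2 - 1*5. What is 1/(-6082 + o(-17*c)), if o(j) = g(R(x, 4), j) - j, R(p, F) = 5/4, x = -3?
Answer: -1/6082 ≈ -0.00016442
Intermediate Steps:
c = -3 (c = 2 - 5 = -3)
R(p, F) = 5/4 (R(p, F) = 5*(1/4) = 5/4)
o(j) = 0 (o(j) = j - j = 0)
1/(-6082 + o(-17*c)) = 1/(-6082 + 0) = 1/(-6082) = -1/6082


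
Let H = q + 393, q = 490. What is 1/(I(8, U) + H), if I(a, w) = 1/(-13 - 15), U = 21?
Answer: 28/24723 ≈ 0.0011325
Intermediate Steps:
I(a, w) = -1/28 (I(a, w) = 1/(-28) = -1/28)
H = 883 (H = 490 + 393 = 883)
1/(I(8, U) + H) = 1/(-1/28 + 883) = 1/(24723/28) = 28/24723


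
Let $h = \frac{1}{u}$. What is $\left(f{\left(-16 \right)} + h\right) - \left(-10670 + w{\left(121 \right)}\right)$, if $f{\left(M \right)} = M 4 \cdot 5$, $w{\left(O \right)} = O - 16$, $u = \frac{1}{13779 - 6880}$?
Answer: $17144$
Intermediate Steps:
$u = \frac{1}{6899} \approx 0.00014495$
$w{\left(O \right)} = -16 + O$
$h = 6899$ ($h = \frac{1}{\frac{1}{6899}} = 6899$)
$f{\left(M \right)} = 20 M$ ($f{\left(M \right)} = 4 M 5 = 20 M$)
$\left(f{\left(-16 \right)} + h\right) - \left(-10670 + w{\left(121 \right)}\right) = \left(20 \left(-16\right) + 6899\right) + \left(10670 - \left(-16 + 121\right)\right) = \left(-320 + 6899\right) + \left(10670 - 105\right) = 6579 + \left(10670 - 105\right) = 6579 + 10565 = 17144$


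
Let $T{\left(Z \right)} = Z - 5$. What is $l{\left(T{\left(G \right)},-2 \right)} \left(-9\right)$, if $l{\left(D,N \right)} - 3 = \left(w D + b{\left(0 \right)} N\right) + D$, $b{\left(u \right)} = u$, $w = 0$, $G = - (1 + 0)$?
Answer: $27$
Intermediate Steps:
$G = -1$ ($G = \left(-1\right) 1 = -1$)
$T{\left(Z \right)} = -5 + Z$
$l{\left(D,N \right)} = 3 + D$ ($l{\left(D,N \right)} = 3 + \left(\left(0 D + 0 N\right) + D\right) = 3 + \left(\left(0 + 0\right) + D\right) = 3 + \left(0 + D\right) = 3 + D$)
$l{\left(T{\left(G \right)},-2 \right)} \left(-9\right) = \left(3 - 6\right) \left(-9\right) = \left(-3\right) \left(-9\right) = 27$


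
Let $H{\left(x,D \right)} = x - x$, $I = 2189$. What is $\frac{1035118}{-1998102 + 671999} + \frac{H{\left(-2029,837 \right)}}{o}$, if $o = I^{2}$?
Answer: $- \frac{1035118}{1326103} \approx -0.78057$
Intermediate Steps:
$H{\left(x,D \right)} = 0$
$o = 4791721$ ($o = 2189^{2} = 4791721$)
$\frac{1035118}{-1998102 + 671999} + \frac{H{\left(-2029,837 \right)}}{o} = \frac{1035118}{-1998102 + 671999} + \frac{0}{4791721} = \frac{1035118}{-1326103} + 0 \cdot \frac{1}{4791721} = 1035118 \left(- \frac{1}{1326103}\right) + 0 = - \frac{1035118}{1326103} + 0 = - \frac{1035118}{1326103}$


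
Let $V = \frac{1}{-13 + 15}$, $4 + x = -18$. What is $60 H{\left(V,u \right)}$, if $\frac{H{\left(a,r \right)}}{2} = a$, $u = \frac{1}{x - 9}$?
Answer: $60$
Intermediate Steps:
$x = -22$ ($x = -4 - 18 = -22$)
$u = - \frac{1}{31}$ ($u = \frac{1}{-22 - 9} = \frac{1}{-31} = - \frac{1}{31} \approx -0.032258$)
$V = \frac{1}{2} \approx 0.5$
$H{\left(a,r \right)} = 2 a$
$60 H{\left(V,u \right)} = 60 \cdot 2 \cdot \frac{1}{2} = 60 \cdot 1 = 60$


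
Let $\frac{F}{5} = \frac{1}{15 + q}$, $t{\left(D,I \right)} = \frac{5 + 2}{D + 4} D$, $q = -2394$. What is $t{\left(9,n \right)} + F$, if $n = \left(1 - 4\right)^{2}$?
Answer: $\frac{11524}{2379} \approx 4.8441$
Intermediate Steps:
$n = 9$ ($n = \left(-3\right)^{2} = 9$)
$t{\left(D,I \right)} = \frac{7 D}{4 + D}$ ($t{\left(D,I \right)} = \frac{7}{4 + D} D = \frac{7 D}{4 + D}$)
$F = - \frac{5}{2379}$ ($F = \frac{5}{15 - 2394} = \frac{5}{-2379} = 5 \left(- \frac{1}{2379}\right) = - \frac{5}{2379} \approx -0.0021017$)
$t{\left(9,n \right)} + F = 7 \cdot 9 \frac{1}{4 + 9} - \frac{5}{2379} = 7 \cdot 9 \cdot \frac{1}{13} - \frac{5}{2379} = \frac{63}{13} - \frac{5}{2379} = \frac{11524}{2379}$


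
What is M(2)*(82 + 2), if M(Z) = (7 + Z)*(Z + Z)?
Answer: 3024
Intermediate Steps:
M(Z) = 2*Z*(7 + Z) (M(Z) = (7 + Z)*(2*Z) = 2*Z*(7 + Z))
M(2)*(82 + 2) = (2*2*(7 + 2))*(82 + 2) = (2*2*9)*84 = 36*84 = 3024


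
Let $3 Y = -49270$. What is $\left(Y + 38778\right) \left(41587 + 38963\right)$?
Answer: $1800668400$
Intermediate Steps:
$Y = - \frac{49270}{3}$ ($Y = \frac{1}{3} \left(-49270\right) = - \frac{49270}{3} \approx -16423.0$)
$\left(Y + 38778\right) \left(41587 + 38963\right) = \left(- \frac{49270}{3} + 38778\right) \left(41587 + 38963\right) = \frac{67064}{3} \cdot 80550 = 1800668400$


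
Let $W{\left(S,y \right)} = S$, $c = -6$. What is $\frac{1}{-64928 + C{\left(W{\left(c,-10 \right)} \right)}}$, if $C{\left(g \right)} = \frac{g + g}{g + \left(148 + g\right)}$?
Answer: $- \frac{34}{2207555} \approx -1.5402 \cdot 10^{-5}$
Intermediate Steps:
$C{\left(g \right)} = \frac{2 g}{148 + 2 g}$
$\frac{1}{-64928 + C{\left(W{\left(c,-10 \right)} \right)}} = \frac{1}{-64928 - \frac{6}{74 - 6}} = \frac{1}{-64928 - \frac{6}{68}} = \frac{1}{-64928 - \frac{3}{34}} = \frac{1}{- \frac{2207555}{34}} = - \frac{34}{2207555}$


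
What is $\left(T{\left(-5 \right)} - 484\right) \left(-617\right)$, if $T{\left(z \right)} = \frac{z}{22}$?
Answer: $\frac{6572901}{22} \approx 2.9877 \cdot 10^{5}$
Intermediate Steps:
$T{\left(z \right)} = \frac{z}{22}$ ($T{\left(z \right)} = z \frac{1}{22} = \frac{z}{22}$)
$\left(T{\left(-5 \right)} - 484\right) \left(-617\right) = \left(\frac{1}{22} \left(-5\right) - 484\right) \left(-617\right) = \left(- \frac{5}{22} - 484\right) \left(-617\right) = \left(- \frac{10653}{22}\right) \left(-617\right) = \frac{6572901}{22}$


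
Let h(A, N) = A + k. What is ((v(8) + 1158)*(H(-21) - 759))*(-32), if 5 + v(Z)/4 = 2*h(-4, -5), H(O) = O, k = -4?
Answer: 26807040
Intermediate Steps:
h(A, N) = -4 + A (h(A, N) = A - 4 = -4 + A)
v(Z) = -84 (v(Z) = -20 + 4*(2*(-4 - 4)) = -20 + 4*(2*(-8)) = -20 + 4*(-16) = -20 - 64 = -84)
((v(8) + 1158)*(H(-21) - 759))*(-32) = ((-84 + 1158)*(-21 - 759))*(-32) = (1074*(-780))*(-32) = -837720*(-32) = 26807040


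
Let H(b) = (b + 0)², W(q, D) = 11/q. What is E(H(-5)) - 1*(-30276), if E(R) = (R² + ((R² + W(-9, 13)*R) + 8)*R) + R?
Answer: 413884/9 ≈ 45987.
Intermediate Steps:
H(b) = b²
E(R) = R + R² + R*(8 + R² - 11*R/9) (E(R) = (R² + ((R² + (11/(-9))*R) + 8)*R) + R = (R² + ((R² + (11*(-⅑))*R) + 8)*R) + R = (R² + ((R² - 11*R/9) + 8)*R) + R = (R² + (8 + R² - 11*R/9)*R) + R = (R² + R*(8 + R² - 11*R/9)) + R = R + R² + R*(8 + R² - 11*R/9))
E(H(-5)) - 1*(-30276) = (⅑)*(-5)²*(81 - 2*(-5)² + 9*((-5)²)²) - 1*(-30276) = (⅑)*25*(81 - 2*25 + 9*25²) + 30276 = (⅑)*25*(81 - 50 + 9*625) + 30276 = (⅑)*25*(81 - 50 + 5625) + 30276 = (⅑)*25*5656 + 30276 = 141400/9 + 30276 = 413884/9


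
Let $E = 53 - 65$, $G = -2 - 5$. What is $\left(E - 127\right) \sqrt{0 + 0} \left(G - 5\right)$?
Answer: $0$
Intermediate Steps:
$G = -7$
$E = -12$ ($E = 53 - 65 = -12$)
$\left(E - 127\right) \sqrt{0 + 0} \left(G - 5\right) = \left(-12 - 127\right) \sqrt{0 + 0} \left(-7 - 5\right) = - 139 \sqrt{0} \left(-12\right) = - 139 \cdot 0 \left(-12\right) = \left(-139\right) 0 = 0$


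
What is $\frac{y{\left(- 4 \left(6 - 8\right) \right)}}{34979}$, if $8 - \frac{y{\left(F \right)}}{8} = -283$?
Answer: $\frac{2328}{34979} \approx 0.066554$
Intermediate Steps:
$y{\left(F \right)} = 2328$ ($y{\left(F \right)} = 64 - -2264 = 64 + 2264 = 2328$)
$\frac{y{\left(- 4 \left(6 - 8\right) \right)}}{34979} = \frac{2328}{34979}$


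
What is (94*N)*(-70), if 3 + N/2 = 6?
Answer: -39480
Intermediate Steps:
N = 6 (N = -6 + 2*6 = -6 + 12 = 6)
(94*N)*(-70) = (94*6)*(-70) = 564*(-70) = -39480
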